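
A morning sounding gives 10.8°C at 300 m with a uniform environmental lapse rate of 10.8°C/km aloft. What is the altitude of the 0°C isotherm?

1300 m

Height above start = (10.8 − 0) / 10.8 = 1 km
Altitude = 300 m + 1000 m = 1300 m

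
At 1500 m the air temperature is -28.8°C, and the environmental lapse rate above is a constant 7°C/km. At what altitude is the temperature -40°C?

Height above start = (-28.8 − (-40)) / 7 = 1.6 km
Altitude = 1500 m + 1600 m = 3100 m

3100 m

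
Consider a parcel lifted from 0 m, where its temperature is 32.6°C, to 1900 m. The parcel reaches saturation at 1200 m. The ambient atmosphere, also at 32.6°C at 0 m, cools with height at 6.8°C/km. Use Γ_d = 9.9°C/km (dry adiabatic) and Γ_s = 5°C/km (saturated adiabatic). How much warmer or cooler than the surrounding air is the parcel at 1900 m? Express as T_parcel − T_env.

Parcel:
  Dry to 1200 m: -9.9 × 1.2 km = -11.88°C, so T = 20.72°C.
  Saturated to 1900 m: -5 × 0.7 km = -3.5°C, so T = 17.22°C.
Environment:
  Environment to 1900 m: -6.8 × 1.9 km = -12.92°C, so T = 19.68°C.
T_parcel − T_env = 17.22 − 19.68 = -2.46°C

-2.46°C (parcel cooler than environment)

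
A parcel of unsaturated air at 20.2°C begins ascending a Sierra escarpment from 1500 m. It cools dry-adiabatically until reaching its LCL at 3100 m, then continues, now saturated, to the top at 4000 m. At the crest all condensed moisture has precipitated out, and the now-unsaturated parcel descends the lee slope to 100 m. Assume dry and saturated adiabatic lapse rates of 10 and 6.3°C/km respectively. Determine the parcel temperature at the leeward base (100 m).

37.53°C

1500–3100 m, dry: Δz = 1.6 km ⇒ ΔT = -16°C; T = 4.2°C
3100–4000 m, saturated: Δz = 0.9 km ⇒ ΔT = -5.67°C; T = -1.47°C
4000–100 m, dry descent: Δz = 3.9 km ⇒ ΔT = +39°C; T = 37.53°C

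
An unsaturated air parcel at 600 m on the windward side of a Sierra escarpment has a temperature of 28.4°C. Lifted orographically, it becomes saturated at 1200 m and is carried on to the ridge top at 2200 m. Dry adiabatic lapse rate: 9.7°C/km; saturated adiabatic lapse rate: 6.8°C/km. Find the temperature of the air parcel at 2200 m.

Dry to 1200 m: -9.7 × 0.6 km = -5.82°C, so T = 22.58°C.
Saturated to 2200 m: -6.8 × 1 km = -6.8°C, so T = 15.78°C.

15.78°C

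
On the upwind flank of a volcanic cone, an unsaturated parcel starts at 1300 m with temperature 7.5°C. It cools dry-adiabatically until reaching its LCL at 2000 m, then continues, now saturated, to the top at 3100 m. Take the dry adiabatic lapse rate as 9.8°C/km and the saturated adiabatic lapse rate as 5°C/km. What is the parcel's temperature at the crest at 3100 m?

-4.86°C

1300 → 2000 m (dry, 9.8°C/km): ΔT = -9.8 × 0.7 = -6.86°C → T = 0.64°C
2000 → 3100 m (saturated, 5°C/km): ΔT = -5 × 1.1 = -5.5°C → T = -4.86°C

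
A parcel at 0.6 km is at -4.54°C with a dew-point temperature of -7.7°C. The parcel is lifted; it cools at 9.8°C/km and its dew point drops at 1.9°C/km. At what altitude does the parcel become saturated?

T and T_d converge at 9.8 − 1.9 = 7.9°C per km
Height above start = (-4.54 − (-7.7)) / 7.9 = 0.4 km
LCL altitude = 600 m + 400 m = 1000 m

1 km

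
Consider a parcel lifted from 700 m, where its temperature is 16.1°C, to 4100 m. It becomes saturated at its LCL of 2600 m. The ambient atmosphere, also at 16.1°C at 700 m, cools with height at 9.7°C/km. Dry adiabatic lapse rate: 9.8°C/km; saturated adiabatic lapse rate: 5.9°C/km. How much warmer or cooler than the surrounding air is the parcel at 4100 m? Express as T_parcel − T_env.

+5.51°C (parcel warmer than environment)

Parcel:
  From 700 m to 2600 m (dry): cools by 9.8 × 1.9 = 18.62°C, giving -2.52°C.
  From 2600 m to 4100 m (saturated): cools by 5.9 × 1.5 = 8.85°C, giving -11.37°C.
Environment:
  From 700 m to 4100 m (environment): cools by 9.7 × 3.4 = 32.98°C, giving -16.88°C.
T_parcel − T_env = -11.37 − (-16.88) = +5.51°C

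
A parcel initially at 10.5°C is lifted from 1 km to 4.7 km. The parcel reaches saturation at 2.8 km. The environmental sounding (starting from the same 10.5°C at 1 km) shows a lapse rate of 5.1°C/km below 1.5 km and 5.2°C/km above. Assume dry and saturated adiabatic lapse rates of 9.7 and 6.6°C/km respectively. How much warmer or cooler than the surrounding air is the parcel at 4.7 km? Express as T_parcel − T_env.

Parcel:
  Dry to 2800 m: -9.7 × 1.8 km = -17.46°C, so T = -6.96°C.
  Saturated to 4700 m: -6.6 × 1.9 km = -12.54°C, so T = -19.5°C.
Environment:
  Environment, lower layer to 1500 m: -5.1 × 0.5 km = -2.55°C, so T = 7.95°C.
  Environment, upper layer to 4700 m: -5.2 × 3.2 km = -16.64°C, so T = -8.69°C.
T_parcel − T_env = -19.5 − (-8.69) = -10.81°C

-10.81°C (parcel cooler than environment)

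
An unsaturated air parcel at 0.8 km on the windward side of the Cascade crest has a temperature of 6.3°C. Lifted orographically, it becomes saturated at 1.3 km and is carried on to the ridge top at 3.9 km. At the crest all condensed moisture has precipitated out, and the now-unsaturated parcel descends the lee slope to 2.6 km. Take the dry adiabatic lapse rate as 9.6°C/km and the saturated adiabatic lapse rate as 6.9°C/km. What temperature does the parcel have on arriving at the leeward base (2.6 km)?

From 800 m to 1300 m (dry): cools by 9.6 × 0.5 = 4.8°C, giving 1.5°C.
From 1300 m to 3900 m (saturated): cools by 6.9 × 2.6 = 17.94°C, giving -16.44°C.
From 3900 m to 2600 m (dry descent): warms by 9.6 × 1.3 = 12.48°C, giving -3.96°C.

-3.96°C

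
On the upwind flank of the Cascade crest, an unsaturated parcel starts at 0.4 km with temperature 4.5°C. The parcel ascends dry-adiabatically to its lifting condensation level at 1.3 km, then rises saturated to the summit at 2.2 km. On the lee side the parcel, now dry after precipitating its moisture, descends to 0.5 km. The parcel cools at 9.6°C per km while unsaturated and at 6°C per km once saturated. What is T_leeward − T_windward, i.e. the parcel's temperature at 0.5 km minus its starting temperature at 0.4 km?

400–1300 m, dry: Δz = 0.9 km ⇒ ΔT = -8.64°C; T = -4.14°C
1300–2200 m, saturated: Δz = 0.9 km ⇒ ΔT = -5.4°C; T = -9.54°C
2200–500 m, dry descent: Δz = 1.7 km ⇒ ΔT = +16.32°C; T = 6.78°C
Net change vs windward start: 6.78 − 4.5 = +2.28°C

+2.28°C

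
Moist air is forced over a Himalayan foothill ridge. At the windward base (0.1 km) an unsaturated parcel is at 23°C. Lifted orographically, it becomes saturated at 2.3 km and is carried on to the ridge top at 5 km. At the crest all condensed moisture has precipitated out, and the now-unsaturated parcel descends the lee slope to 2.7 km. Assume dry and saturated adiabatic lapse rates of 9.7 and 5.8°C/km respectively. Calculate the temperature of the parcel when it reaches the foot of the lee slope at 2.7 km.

8.31°C

Dry to 2300 m: -9.7 × 2.2 km = -21.34°C, so T = 1.66°C.
Saturated to 5000 m: -5.8 × 2.7 km = -15.66°C, so T = -14°C.
Dry descent to 2700 m: +9.7 × 2.3 km = +22.31°C, so T = 8.31°C.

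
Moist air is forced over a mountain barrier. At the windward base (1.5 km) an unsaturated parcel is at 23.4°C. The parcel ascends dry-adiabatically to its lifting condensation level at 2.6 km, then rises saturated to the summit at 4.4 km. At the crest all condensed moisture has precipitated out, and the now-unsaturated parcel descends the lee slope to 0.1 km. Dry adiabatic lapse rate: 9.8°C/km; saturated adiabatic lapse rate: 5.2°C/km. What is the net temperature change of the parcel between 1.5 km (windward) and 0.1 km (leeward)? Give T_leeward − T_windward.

1500–2600 m, dry: Δz = 1.1 km ⇒ ΔT = -10.78°C; T = 12.62°C
2600–4400 m, saturated: Δz = 1.8 km ⇒ ΔT = -9.36°C; T = 3.26°C
4400–100 m, dry descent: Δz = 4.3 km ⇒ ΔT = +42.14°C; T = 45.4°C
Net change vs windward start: 45.4 − 23.4 = +22°C

+22°C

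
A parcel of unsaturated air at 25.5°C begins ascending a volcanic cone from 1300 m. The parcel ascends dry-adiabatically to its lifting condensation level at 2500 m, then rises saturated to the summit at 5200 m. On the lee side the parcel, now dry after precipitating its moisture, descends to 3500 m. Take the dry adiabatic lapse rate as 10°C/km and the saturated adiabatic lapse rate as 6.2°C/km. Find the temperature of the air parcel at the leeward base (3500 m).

13.76°C

From 1300 m to 2500 m (dry): cools by 10 × 1.2 = 12°C, giving 13.5°C.
From 2500 m to 5200 m (saturated): cools by 6.2 × 2.7 = 16.74°C, giving -3.24°C.
From 5200 m to 3500 m (dry descent): warms by 10 × 1.7 = 17°C, giving 13.76°C.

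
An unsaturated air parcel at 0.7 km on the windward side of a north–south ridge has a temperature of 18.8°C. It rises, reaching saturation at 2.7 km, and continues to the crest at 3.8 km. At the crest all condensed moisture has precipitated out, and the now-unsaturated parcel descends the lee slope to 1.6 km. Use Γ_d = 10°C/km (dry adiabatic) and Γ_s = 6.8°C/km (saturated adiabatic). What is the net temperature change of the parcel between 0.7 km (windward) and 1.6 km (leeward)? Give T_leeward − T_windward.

-5.48°C

700 → 2700 m (dry, 10°C/km): ΔT = -10 × 2 = -20°C → T = -1.2°C
2700 → 3800 m (saturated, 6.8°C/km): ΔT = -6.8 × 1.1 = -7.48°C → T = -8.68°C
3800 → 1600 m (dry descent, 10°C/km): ΔT = +10 × 2.2 = +22°C → T = 13.32°C
Net change vs windward start: 13.32 − 18.8 = -5.48°C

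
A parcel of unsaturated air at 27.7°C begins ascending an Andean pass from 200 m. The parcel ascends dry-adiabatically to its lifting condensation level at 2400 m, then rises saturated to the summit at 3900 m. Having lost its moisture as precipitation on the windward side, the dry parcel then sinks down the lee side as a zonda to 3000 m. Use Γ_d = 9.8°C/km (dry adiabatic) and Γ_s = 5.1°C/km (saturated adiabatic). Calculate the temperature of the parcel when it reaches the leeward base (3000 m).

Dry to 2400 m: -9.8 × 2.2 km = -21.56°C, so T = 6.14°C.
Saturated to 3900 m: -5.1 × 1.5 km = -7.65°C, so T = -1.51°C.
Dry descent to 3000 m: +9.8 × 0.9 km = +8.82°C, so T = 7.31°C.

7.31°C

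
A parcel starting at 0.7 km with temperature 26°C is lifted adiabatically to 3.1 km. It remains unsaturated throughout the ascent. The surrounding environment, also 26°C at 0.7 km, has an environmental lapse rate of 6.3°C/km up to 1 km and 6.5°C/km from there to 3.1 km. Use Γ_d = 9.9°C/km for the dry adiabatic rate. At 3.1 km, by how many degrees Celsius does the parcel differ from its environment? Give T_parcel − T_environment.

-8.22°C (parcel cooler than environment)

Parcel:
  Dry to 3100 m: -9.9 × 2.4 km = -23.76°C, so T = 2.24°C.
Environment:
  Environment, lower layer to 1000 m: -6.3 × 0.3 km = -1.89°C, so T = 24.11°C.
  Environment, upper layer to 3100 m: -6.5 × 2.1 km = -13.65°C, so T = 10.46°C.
T_parcel − T_env = 2.24 − 10.46 = -8.22°C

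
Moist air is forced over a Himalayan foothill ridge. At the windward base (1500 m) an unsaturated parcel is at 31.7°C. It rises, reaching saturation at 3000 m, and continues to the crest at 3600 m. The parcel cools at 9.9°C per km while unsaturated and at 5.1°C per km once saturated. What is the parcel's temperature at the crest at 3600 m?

13.79°C

1500–3000 m, dry: Δz = 1.5 km ⇒ ΔT = -14.85°C; T = 16.85°C
3000–3600 m, saturated: Δz = 0.6 km ⇒ ΔT = -3.06°C; T = 13.79°C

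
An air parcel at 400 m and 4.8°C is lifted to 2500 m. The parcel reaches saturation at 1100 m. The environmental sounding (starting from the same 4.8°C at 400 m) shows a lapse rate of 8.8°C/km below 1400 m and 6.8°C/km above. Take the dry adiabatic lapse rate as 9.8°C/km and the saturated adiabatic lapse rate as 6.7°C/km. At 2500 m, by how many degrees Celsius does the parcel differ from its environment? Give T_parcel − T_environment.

+0.04°C (parcel warmer than environment)

Parcel:
  400 → 1100 m (dry, 9.8°C/km): ΔT = -9.8 × 0.7 = -6.86°C → T = -2.06°C
  1100 → 2500 m (saturated, 6.7°C/km): ΔT = -6.7 × 1.4 = -9.38°C → T = -11.44°C
Environment:
  400 → 1400 m (environment, lower layer, 8.8°C/km): ΔT = -8.8 × 1 = -8.8°C → T = -4°C
  1400 → 2500 m (environment, upper layer, 6.8°C/km): ΔT = -6.8 × 1.1 = -7.48°C → T = -11.48°C
T_parcel − T_env = -11.44 − (-11.48) = +0.04°C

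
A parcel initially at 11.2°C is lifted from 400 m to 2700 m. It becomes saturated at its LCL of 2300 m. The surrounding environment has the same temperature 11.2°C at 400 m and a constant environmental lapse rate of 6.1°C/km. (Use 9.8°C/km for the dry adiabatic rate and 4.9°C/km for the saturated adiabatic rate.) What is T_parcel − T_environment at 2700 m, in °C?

Parcel:
  400 → 2300 m (dry, 9.8°C/km): ΔT = -9.8 × 1.9 = -18.62°C → T = -7.42°C
  2300 → 2700 m (saturated, 4.9°C/km): ΔT = -4.9 × 0.4 = -1.96°C → T = -9.38°C
Environment:
  400 → 2700 m (environment, 6.1°C/km): ΔT = -6.1 × 2.3 = -14.03°C → T = -2.83°C
T_parcel − T_env = -9.38 − (-2.83) = -6.55°C

-6.55°C (parcel cooler than environment)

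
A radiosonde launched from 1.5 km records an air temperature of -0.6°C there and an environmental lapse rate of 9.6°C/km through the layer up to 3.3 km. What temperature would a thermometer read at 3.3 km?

-17.88°C

1500 → 3300 m (environmental, 9.6°C/km): ΔT = -9.6 × 1.8 = -17.28°C → T = -17.88°C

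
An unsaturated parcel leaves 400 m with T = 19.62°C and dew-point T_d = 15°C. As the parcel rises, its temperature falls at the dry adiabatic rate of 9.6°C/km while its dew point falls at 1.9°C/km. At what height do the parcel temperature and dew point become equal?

1000 m

T and T_d converge at 9.6 − 1.9 = 7.7°C per km
Height above start = (19.62 − 15) / 7.7 = 0.6 km
LCL altitude = 400 m + 600 m = 1000 m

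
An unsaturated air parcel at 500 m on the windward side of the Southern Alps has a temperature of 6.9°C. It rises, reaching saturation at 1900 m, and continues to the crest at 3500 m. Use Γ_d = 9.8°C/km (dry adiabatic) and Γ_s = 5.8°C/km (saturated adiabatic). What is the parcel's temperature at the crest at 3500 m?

From 500 m to 1900 m (dry): cools by 9.8 × 1.4 = 13.72°C, giving -6.82°C.
From 1900 m to 3500 m (saturated): cools by 5.8 × 1.6 = 9.28°C, giving -16.1°C.

-16.1°C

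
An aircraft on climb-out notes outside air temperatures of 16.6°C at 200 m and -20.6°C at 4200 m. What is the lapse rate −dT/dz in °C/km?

9.3°C/km

Γ = −ΔT/Δz = (16.6 − (-20.6)) / (4200 − 200) m
  = 37.2°C / 4 km = 9.3°C/km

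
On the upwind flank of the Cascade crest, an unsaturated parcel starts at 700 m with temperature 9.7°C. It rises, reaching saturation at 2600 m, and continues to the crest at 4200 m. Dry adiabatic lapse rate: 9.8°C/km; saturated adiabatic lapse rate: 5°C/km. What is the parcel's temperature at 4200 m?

700–2600 m, dry: Δz = 1.9 km ⇒ ΔT = -18.62°C; T = -8.92°C
2600–4200 m, saturated: Δz = 1.6 km ⇒ ΔT = -8°C; T = -16.92°C

-16.92°C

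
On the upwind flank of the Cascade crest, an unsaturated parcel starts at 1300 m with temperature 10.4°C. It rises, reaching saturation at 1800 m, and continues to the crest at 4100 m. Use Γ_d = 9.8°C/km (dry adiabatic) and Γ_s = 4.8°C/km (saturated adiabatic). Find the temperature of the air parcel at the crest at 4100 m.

-5.54°C

1300 → 1800 m (dry, 9.8°C/km): ΔT = -9.8 × 0.5 = -4.9°C → T = 5.5°C
1800 → 4100 m (saturated, 4.8°C/km): ΔT = -4.8 × 2.3 = -11.04°C → T = -5.54°C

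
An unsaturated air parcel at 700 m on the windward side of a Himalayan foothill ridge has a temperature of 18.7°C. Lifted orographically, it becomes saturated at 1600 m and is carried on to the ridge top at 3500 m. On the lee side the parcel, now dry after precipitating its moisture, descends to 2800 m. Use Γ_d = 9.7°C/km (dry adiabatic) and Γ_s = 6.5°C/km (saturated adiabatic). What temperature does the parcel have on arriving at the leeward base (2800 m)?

4.41°C

700 → 1600 m (dry, 9.7°C/km): ΔT = -9.7 × 0.9 = -8.73°C → T = 9.97°C
1600 → 3500 m (saturated, 6.5°C/km): ΔT = -6.5 × 1.9 = -12.35°C → T = -2.38°C
3500 → 2800 m (dry descent, 9.7°C/km): ΔT = +9.7 × 0.7 = +6.79°C → T = 4.41°C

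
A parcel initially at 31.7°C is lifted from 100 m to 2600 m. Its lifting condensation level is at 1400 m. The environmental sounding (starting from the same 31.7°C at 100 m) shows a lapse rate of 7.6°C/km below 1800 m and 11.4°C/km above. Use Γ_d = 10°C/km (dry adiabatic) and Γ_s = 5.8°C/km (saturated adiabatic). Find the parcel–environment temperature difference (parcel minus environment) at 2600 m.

Parcel:
  100 → 1400 m (dry, 10°C/km): ΔT = -10 × 1.3 = -13°C → T = 18.7°C
  1400 → 2600 m (saturated, 5.8°C/km): ΔT = -5.8 × 1.2 = -6.96°C → T = 11.74°C
Environment:
  100 → 1800 m (environment, lower layer, 7.6°C/km): ΔT = -7.6 × 1.7 = -12.92°C → T = 18.78°C
  1800 → 2600 m (environment, upper layer, 11.4°C/km): ΔT = -11.4 × 0.8 = -9.12°C → T = 9.66°C
T_parcel − T_env = 11.74 − 9.66 = +2.08°C

+2.08°C (parcel warmer than environment)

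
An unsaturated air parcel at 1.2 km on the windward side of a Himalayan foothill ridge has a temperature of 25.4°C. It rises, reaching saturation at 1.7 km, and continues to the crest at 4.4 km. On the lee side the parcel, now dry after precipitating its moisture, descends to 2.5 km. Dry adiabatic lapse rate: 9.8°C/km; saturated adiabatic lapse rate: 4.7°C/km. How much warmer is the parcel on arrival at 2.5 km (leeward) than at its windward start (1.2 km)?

+1.03°C

Dry to 1700 m: -9.8 × 0.5 km = -4.9°C, so T = 20.5°C.
Saturated to 4400 m: -4.7 × 2.7 km = -12.69°C, so T = 7.81°C.
Dry descent to 2500 m: +9.8 × 1.9 km = +18.62°C, so T = 26.43°C.
Net change vs windward start: 26.43 − 25.4 = +1.03°C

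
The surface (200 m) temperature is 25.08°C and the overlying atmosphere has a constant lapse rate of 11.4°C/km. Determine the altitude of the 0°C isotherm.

2400 m

Height above start = (25.08 − 0) / 11.4 = 2.2 km
Altitude = 200 m + 2200 m = 2400 m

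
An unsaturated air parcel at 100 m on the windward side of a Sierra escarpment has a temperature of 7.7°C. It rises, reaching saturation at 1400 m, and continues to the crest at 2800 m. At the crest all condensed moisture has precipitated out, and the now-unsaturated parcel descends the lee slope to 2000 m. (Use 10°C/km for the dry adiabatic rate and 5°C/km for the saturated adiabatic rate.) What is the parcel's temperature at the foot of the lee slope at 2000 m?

-4.3°C

Dry to 1400 m: -10 × 1.3 km = -13°C, so T = -5.3°C.
Saturated to 2800 m: -5 × 1.4 km = -7°C, so T = -12.3°C.
Dry descent to 2000 m: +10 × 0.8 km = +8°C, so T = -4.3°C.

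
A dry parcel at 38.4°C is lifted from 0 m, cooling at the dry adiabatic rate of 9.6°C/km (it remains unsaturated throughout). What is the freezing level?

4000 m

Height above start = (38.4 − 0) / 9.6 = 4 km
Altitude = 0 m + 4000 m = 4000 m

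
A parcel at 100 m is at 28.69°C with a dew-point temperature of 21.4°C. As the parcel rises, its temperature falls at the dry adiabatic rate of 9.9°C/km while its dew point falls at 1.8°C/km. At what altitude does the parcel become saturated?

T and T_d converge at 9.9 − 1.8 = 8.1°C per km
Height above start = (28.69 − 21.4) / 8.1 = 0.9 km
LCL altitude = 100 m + 900 m = 1000 m

1000 m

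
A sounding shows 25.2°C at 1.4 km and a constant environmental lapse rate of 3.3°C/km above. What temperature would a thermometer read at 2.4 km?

1400–2400 m, environmental: Δz = 1 km ⇒ ΔT = -3.3°C; T = 21.9°C

21.9°C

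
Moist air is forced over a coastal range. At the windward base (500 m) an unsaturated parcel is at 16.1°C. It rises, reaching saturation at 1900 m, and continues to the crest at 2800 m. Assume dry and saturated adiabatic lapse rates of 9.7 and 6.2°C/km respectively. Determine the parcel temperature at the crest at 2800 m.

-3.06°C

Dry to 1900 m: -9.7 × 1.4 km = -13.58°C, so T = 2.52°C.
Saturated to 2800 m: -6.2 × 0.9 km = -5.58°C, so T = -3.06°C.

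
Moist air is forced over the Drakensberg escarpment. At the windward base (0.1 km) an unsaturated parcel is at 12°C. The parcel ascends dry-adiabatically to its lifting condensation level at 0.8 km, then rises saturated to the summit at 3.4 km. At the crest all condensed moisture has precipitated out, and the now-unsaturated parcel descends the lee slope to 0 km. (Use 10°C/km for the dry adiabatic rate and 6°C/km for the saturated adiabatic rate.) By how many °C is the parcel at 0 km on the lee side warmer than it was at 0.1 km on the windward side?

+11.4°C

Dry to 800 m: -10 × 0.7 km = -7°C, so T = 5°C.
Saturated to 3400 m: -6 × 2.6 km = -15.6°C, so T = -10.6°C.
Dry descent to 0 m: +10 × 3.4 km = +34°C, so T = 23.4°C.
Net change vs windward start: 23.4 − 12 = +11.4°C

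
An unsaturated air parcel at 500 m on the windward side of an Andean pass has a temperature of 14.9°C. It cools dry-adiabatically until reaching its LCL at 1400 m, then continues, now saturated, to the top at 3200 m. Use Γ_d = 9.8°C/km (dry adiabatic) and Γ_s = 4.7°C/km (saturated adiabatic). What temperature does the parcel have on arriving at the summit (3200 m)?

500–1400 m, dry: Δz = 0.9 km ⇒ ΔT = -8.82°C; T = 6.08°C
1400–3200 m, saturated: Δz = 1.8 km ⇒ ΔT = -8.46°C; T = -2.38°C

-2.38°C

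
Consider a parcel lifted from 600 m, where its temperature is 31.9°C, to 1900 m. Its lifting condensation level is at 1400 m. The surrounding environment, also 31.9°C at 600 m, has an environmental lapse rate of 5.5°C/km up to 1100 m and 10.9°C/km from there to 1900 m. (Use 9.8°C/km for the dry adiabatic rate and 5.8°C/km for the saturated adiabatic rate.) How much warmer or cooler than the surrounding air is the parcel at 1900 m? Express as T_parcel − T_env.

+0.73°C (parcel warmer than environment)

Parcel:
  From 600 m to 1400 m (dry): cools by 9.8 × 0.8 = 7.84°C, giving 24.06°C.
  From 1400 m to 1900 m (saturated): cools by 5.8 × 0.5 = 2.9°C, giving 21.16°C.
Environment:
  From 600 m to 1100 m (environment, lower layer): cools by 5.5 × 0.5 = 2.75°C, giving 29.15°C.
  From 1100 m to 1900 m (environment, upper layer): cools by 10.9 × 0.8 = 8.72°C, giving 20.43°C.
T_parcel − T_env = 21.16 − 20.43 = +0.73°C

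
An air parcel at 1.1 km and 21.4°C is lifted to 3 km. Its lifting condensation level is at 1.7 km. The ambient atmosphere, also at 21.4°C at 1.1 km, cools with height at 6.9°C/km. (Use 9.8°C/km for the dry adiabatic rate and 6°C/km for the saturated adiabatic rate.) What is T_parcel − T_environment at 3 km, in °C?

Parcel:
  1100 → 1700 m (dry, 9.8°C/km): ΔT = -9.8 × 0.6 = -5.88°C → T = 15.52°C
  1700 → 3000 m (saturated, 6°C/km): ΔT = -6 × 1.3 = -7.8°C → T = 7.72°C
Environment:
  1100 → 3000 m (environment, 6.9°C/km): ΔT = -6.9 × 1.9 = -13.11°C → T = 8.29°C
T_parcel − T_env = 7.72 − 8.29 = -0.57°C

-0.57°C (parcel cooler than environment)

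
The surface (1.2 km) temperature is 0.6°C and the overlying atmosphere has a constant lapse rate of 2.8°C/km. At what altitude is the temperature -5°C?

Height above start = (0.6 − (-5)) / 2.8 = 2 km
Altitude = 1200 m + 2000 m = 3200 m

3.2 km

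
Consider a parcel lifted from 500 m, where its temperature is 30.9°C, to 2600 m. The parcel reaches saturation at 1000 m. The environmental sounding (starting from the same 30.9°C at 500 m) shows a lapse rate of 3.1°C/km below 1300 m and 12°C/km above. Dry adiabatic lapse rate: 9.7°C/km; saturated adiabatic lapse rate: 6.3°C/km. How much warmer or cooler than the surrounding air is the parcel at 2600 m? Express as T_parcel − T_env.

Parcel:
  From 500 m to 1000 m (dry): cools by 9.7 × 0.5 = 4.85°C, giving 26.05°C.
  From 1000 m to 2600 m (saturated): cools by 6.3 × 1.6 = 10.08°C, giving 15.97°C.
Environment:
  From 500 m to 1300 m (environment, lower layer): cools by 3.1 × 0.8 = 2.48°C, giving 28.42°C.
  From 1300 m to 2600 m (environment, upper layer): cools by 12 × 1.3 = 15.6°C, giving 12.82°C.
T_parcel − T_env = 15.97 − 12.82 = +3.15°C

+3.15°C (parcel warmer than environment)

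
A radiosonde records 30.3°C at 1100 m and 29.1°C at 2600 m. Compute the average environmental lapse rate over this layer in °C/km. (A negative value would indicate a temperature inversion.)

0.8°C/km

Γ = −ΔT/Δz = (30.3 − 29.1) / (2600 − 1100) m
  = 1.2°C / 1.5 km = 0.8°C/km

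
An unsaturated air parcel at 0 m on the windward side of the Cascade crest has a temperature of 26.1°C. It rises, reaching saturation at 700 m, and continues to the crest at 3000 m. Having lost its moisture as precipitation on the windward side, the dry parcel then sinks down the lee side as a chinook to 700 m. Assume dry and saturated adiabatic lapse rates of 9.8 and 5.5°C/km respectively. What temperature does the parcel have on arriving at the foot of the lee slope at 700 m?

29.13°C

0 → 700 m (dry, 9.8°C/km): ΔT = -9.8 × 0.7 = -6.86°C → T = 19.24°C
700 → 3000 m (saturated, 5.5°C/km): ΔT = -5.5 × 2.3 = -12.65°C → T = 6.59°C
3000 → 700 m (dry descent, 9.8°C/km): ΔT = +9.8 × 2.3 = +22.54°C → T = 29.13°C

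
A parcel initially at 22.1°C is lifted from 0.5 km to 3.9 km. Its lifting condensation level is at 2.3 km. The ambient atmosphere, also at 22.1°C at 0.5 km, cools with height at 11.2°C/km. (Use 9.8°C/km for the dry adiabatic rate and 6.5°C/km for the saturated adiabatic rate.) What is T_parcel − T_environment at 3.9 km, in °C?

+10.04°C (parcel warmer than environment)

Parcel:
  Dry to 2300 m: -9.8 × 1.8 km = -17.64°C, so T = 4.46°C.
  Saturated to 3900 m: -6.5 × 1.6 km = -10.4°C, so T = -5.94°C.
Environment:
  Environment to 3900 m: -11.2 × 3.4 km = -38.08°C, so T = -15.98°C.
T_parcel − T_env = -5.94 − (-15.98) = +10.04°C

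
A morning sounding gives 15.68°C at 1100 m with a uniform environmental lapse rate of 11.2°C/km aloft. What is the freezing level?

Height above start = (15.68 − 0) / 11.2 = 1.4 km
Altitude = 1100 m + 1400 m = 2500 m

2500 m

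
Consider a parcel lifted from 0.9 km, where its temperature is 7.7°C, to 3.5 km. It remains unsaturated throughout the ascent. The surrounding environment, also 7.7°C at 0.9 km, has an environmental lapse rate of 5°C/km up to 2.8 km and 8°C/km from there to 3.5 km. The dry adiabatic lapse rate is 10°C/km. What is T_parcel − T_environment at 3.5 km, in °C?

-10.9°C (parcel cooler than environment)

Parcel:
  Dry to 3500 m: -10 × 2.6 km = -26°C, so T = -18.3°C.
Environment:
  Environment, lower layer to 2800 m: -5 × 1.9 km = -9.5°C, so T = -1.8°C.
  Environment, upper layer to 3500 m: -8 × 0.7 km = -5.6°C, so T = -7.4°C.
T_parcel − T_env = -18.3 − (-7.4) = -10.9°C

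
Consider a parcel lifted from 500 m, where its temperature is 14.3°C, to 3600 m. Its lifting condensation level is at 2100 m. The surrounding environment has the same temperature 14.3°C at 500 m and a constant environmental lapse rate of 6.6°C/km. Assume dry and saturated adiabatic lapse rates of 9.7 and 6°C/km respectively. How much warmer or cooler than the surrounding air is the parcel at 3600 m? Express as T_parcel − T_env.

Parcel:
  From 500 m to 2100 m (dry): cools by 9.7 × 1.6 = 15.52°C, giving -1.22°C.
  From 2100 m to 3600 m (saturated): cools by 6 × 1.5 = 9°C, giving -10.22°C.
Environment:
  From 500 m to 3600 m (environment): cools by 6.6 × 3.1 = 20.46°C, giving -6.16°C.
T_parcel − T_env = -10.22 − (-6.16) = -4.06°C

-4.06°C (parcel cooler than environment)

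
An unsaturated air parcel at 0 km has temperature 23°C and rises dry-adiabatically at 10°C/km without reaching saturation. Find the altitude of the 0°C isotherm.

Height above start = (23 − 0) / 10 = 2.3 km
Altitude = 0 m + 2300 m = 2300 m

2.3 km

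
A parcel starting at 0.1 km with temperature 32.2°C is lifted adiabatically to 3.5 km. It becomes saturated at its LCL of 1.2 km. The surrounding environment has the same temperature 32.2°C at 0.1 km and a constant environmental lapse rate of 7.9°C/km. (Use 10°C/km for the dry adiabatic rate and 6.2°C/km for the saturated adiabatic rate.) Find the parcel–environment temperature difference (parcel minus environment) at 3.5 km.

+1.6°C (parcel warmer than environment)

Parcel:
  100–1200 m, dry: Δz = 1.1 km ⇒ ΔT = -11°C; T = 21.2°C
  1200–3500 m, saturated: Δz = 2.3 km ⇒ ΔT = -14.26°C; T = 6.94°C
Environment:
  100–3500 m, environment: Δz = 3.4 km ⇒ ΔT = -26.86°C; T = 5.34°C
T_parcel − T_env = 6.94 − 5.34 = +1.6°C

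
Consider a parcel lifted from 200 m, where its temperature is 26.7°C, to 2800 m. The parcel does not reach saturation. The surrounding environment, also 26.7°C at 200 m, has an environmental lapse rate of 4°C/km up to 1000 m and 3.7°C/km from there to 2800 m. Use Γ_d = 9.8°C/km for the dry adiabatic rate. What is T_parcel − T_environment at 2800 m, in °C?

-15.62°C (parcel cooler than environment)

Parcel:
  Dry to 2800 m: -9.8 × 2.6 km = -25.48°C, so T = 1.22°C.
Environment:
  Environment, lower layer to 1000 m: -4 × 0.8 km = -3.2°C, so T = 23.5°C.
  Environment, upper layer to 2800 m: -3.7 × 1.8 km = -6.66°C, so T = 16.84°C.
T_parcel − T_env = 1.22 − 16.84 = -15.62°C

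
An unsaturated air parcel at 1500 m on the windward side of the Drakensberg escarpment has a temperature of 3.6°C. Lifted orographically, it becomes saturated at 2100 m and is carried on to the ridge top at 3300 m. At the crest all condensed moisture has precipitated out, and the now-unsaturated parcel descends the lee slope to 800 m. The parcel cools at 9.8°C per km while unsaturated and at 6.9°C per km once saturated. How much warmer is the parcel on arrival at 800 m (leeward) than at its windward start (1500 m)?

1500 → 2100 m (dry, 9.8°C/km): ΔT = -9.8 × 0.6 = -5.88°C → T = -2.28°C
2100 → 3300 m (saturated, 6.9°C/km): ΔT = -6.9 × 1.2 = -8.28°C → T = -10.56°C
3300 → 800 m (dry descent, 9.8°C/km): ΔT = +9.8 × 2.5 = +24.5°C → T = 13.94°C
Net change vs windward start: 13.94 − 3.6 = +10.34°C

+10.34°C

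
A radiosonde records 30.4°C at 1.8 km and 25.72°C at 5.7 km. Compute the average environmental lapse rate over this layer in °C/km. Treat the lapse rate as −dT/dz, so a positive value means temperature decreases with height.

1.2°C/km

Γ = −ΔT/Δz = (30.4 − 25.72) / (5700 − 1800) m
  = 4.68°C / 3.9 km = 1.2°C/km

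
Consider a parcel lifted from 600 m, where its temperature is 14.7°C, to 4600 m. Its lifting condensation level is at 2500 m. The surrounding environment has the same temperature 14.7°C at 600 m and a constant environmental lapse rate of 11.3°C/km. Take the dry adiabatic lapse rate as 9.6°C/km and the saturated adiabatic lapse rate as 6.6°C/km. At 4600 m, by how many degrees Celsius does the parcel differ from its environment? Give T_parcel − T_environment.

Parcel:
  Dry to 2500 m: -9.6 × 1.9 km = -18.24°C, so T = -3.54°C.
  Saturated to 4600 m: -6.6 × 2.1 km = -13.86°C, so T = -17.4°C.
Environment:
  Environment to 4600 m: -11.3 × 4 km = -45.2°C, so T = -30.5°C.
T_parcel − T_env = -17.4 − (-30.5) = +13.1°C

+13.1°C (parcel warmer than environment)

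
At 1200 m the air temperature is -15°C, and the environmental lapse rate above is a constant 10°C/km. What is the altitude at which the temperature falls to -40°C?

Height above start = (-15 − (-40)) / 10 = 2.5 km
Altitude = 1200 m + 2500 m = 3700 m

3700 m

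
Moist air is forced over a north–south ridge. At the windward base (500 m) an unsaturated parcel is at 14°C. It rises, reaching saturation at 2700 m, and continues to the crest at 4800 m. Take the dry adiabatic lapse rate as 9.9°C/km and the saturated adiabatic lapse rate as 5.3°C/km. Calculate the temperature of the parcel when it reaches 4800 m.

-18.91°C

500 → 2700 m (dry, 9.9°C/km): ΔT = -9.9 × 2.2 = -21.78°C → T = -7.78°C
2700 → 4800 m (saturated, 5.3°C/km): ΔT = -5.3 × 2.1 = -11.13°C → T = -18.91°C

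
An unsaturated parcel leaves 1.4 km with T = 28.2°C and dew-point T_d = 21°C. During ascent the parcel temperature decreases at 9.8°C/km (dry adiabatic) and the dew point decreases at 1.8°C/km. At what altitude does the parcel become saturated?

T and T_d converge at 9.8 − 1.8 = 8°C per km
Height above start = (28.2 − 21) / 8 = 0.9 km
LCL altitude = 1400 m + 900 m = 2300 m

2.3 km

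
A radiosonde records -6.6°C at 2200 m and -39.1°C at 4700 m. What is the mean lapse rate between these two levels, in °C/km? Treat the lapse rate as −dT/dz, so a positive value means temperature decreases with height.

Γ = −ΔT/Δz = (-6.6 − (-39.1)) / (4700 − 2200) m
  = 32.5°C / 2.5 km = 13°C/km

13°C/km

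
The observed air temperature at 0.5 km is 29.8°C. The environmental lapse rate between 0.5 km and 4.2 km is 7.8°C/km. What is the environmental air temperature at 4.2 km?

0.94°C

500–4200 m, environmental: Δz = 3.7 km ⇒ ΔT = -28.86°C; T = 0.94°C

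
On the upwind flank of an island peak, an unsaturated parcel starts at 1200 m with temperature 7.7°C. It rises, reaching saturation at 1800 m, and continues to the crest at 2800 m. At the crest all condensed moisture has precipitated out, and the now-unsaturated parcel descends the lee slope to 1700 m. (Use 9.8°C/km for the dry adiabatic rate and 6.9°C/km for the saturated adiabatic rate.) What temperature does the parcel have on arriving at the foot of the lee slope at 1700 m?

5.7°C

Dry to 1800 m: -9.8 × 0.6 km = -5.88°C, so T = 1.82°C.
Saturated to 2800 m: -6.9 × 1 km = -6.9°C, so T = -5.08°C.
Dry descent to 1700 m: +9.8 × 1.1 km = +10.78°C, so T = 5.7°C.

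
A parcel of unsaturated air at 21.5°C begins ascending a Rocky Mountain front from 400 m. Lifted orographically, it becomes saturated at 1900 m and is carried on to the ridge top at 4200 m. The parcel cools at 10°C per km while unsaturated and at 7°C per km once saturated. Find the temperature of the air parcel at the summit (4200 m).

From 400 m to 1900 m (dry): cools by 10 × 1.5 = 15°C, giving 6.5°C.
From 1900 m to 4200 m (saturated): cools by 7 × 2.3 = 16.1°C, giving -9.6°C.

-9.6°C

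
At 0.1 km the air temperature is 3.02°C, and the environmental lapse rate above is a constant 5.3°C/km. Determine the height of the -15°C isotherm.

3.5 km

Height above start = (3.02 − (-15)) / 5.3 = 3.4 km
Altitude = 100 m + 3400 m = 3500 m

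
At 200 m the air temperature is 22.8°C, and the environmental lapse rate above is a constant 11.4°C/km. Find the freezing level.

Height above start = (22.8 − 0) / 11.4 = 2 km
Altitude = 200 m + 2000 m = 2200 m

2200 m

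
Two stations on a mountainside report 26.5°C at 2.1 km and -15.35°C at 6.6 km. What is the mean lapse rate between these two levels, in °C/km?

9.3°C/km

Γ = −ΔT/Δz = (26.5 − (-15.35)) / (6600 − 2100) m
  = 41.85°C / 4.5 km = 9.3°C/km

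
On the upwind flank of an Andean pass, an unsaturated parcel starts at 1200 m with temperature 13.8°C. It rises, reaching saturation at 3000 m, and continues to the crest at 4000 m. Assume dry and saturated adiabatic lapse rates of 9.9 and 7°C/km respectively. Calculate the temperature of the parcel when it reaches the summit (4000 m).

-11.02°C

From 1200 m to 3000 m (dry): cools by 9.9 × 1.8 = 17.82°C, giving -4.02°C.
From 3000 m to 4000 m (saturated): cools by 7 × 1 = 7°C, giving -11.02°C.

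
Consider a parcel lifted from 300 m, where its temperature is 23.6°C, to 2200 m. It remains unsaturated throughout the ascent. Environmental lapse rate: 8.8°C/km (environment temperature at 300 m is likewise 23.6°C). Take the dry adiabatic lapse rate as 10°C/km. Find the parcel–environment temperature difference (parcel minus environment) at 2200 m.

-2.28°C (parcel cooler than environment)

Parcel:
  Dry to 2200 m: -10 × 1.9 km = -19°C, so T = 4.6°C.
Environment:
  Environment to 2200 m: -8.8 × 1.9 km = -16.72°C, so T = 6.88°C.
T_parcel − T_env = 4.6 − 6.88 = -2.28°C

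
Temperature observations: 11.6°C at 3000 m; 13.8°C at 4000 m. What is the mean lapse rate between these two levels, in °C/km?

-2.2°C/km

Γ = −ΔT/Δz = (11.6 − 13.8) / (4000 − 3000) m
  = -2.2°C / 1 km = -2.2°C/km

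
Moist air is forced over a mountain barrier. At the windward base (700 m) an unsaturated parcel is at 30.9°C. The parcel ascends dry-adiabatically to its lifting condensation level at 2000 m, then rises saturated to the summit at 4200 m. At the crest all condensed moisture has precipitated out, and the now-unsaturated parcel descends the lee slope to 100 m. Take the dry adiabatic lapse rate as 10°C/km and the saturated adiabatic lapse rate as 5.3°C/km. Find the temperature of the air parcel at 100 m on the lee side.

47.24°C

From 700 m to 2000 m (dry): cools by 10 × 1.3 = 13°C, giving 17.9°C.
From 2000 m to 4200 m (saturated): cools by 5.3 × 2.2 = 11.66°C, giving 6.24°C.
From 4200 m to 100 m (dry descent): warms by 10 × 4.1 = 41°C, giving 47.24°C.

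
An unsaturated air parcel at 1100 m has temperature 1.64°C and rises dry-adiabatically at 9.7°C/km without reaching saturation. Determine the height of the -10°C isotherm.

2300 m

Height above start = (1.64 − (-10)) / 9.7 = 1.2 km
Altitude = 1100 m + 1200 m = 2300 m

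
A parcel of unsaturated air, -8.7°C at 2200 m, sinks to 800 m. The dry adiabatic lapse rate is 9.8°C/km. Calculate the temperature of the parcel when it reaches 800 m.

Dry adiabatic to 800 m: +9.8 × 1.4 km = +13.72°C, so T = 5.02°C.

5.02°C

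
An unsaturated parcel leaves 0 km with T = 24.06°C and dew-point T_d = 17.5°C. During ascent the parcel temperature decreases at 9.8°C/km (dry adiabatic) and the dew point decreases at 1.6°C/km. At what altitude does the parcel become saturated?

0.8 km

T and T_d converge at 9.8 − 1.6 = 8.2°C per km
Height above start = (24.06 − 17.5) / 8.2 = 0.8 km
LCL altitude = 0 m + 800 m = 800 m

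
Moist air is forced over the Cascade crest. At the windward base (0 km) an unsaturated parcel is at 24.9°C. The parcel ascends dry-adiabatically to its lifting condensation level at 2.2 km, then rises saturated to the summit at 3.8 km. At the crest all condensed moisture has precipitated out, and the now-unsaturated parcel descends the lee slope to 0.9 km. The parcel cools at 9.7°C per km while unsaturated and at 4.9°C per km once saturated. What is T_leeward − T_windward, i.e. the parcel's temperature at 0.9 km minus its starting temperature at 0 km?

-1.05°C

Dry to 2200 m: -9.7 × 2.2 km = -21.34°C, so T = 3.56°C.
Saturated to 3800 m: -4.9 × 1.6 km = -7.84°C, so T = -4.28°C.
Dry descent to 900 m: +9.7 × 2.9 km = +28.13°C, so T = 23.85°C.
Net change vs windward start: 23.85 − 24.9 = -1.05°C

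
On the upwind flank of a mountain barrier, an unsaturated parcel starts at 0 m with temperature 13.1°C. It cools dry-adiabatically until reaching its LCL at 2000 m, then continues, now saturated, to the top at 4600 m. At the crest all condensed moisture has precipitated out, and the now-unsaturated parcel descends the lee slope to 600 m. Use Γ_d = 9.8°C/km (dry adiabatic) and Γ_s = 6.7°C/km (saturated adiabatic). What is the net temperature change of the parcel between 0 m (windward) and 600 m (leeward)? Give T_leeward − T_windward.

+2.18°C

From 0 m to 2000 m (dry): cools by 9.8 × 2 = 19.6°C, giving -6.5°C.
From 2000 m to 4600 m (saturated): cools by 6.7 × 2.6 = 17.42°C, giving -23.92°C.
From 4600 m to 600 m (dry descent): warms by 9.8 × 4 = 39.2°C, giving 15.28°C.
Net change vs windward start: 15.28 − 13.1 = +2.18°C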